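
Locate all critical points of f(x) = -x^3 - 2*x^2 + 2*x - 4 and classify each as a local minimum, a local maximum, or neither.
f'(x) = -3*x^2 - 4*x + 2

Solve f'(x) = 0:
  3*x^2 + 4*x - 2 = 0 has no rational roots; quadratic formula: x = (-4 ± √40)/6.
  ⇒ x = -sqrt(10)/3 - 2/3 ≈ -1.7208, -2/3 + sqrt(10)/3 ≈ 0.3874

f''(x) = -6*x - 4
Second-derivative test at each critical point:
  f''(-1.7208) = 6.3246 > 0 → local minimum
  f''(0.3874) = -6.3246 < 0 → local maximum

Critical points: x = -sqrt(10)/3 - 2/3 ≈ -1.7208 (local minimum); x = -2/3 + sqrt(10)/3 ≈ 0.3874 (local maximum)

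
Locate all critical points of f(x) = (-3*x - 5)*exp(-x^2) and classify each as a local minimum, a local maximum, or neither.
f'(x) = (2*x*(3*x + 5) - 3)*exp(-x^2)

Solve f'(x) = 0:
  f'(x) = (6*x^2 + 10*x - 3)·exp(-x^2) and exp(-x^2) > 0 for every x, so f'(x) = 0 ⇔ 6*x^2 + 10*x - 3 = 0.
  6*x^2 + 10*x - 3 = 0 has no rational roots; quadratic formula: x = (-10 ± √172)/12.
  ⇒ x = -sqrt(43)/6 - 5/6 ≈ -1.9262, -5/6 + sqrt(43)/6 ≈ 0.2596

f''(x) = 2*(-6*x^3 - 10*x^2 + 9*x + 5)*exp(-x^2)
Second-derivative test at each critical point:
  f''(-1.9262) = -0.3209 < 0 → local maximum
  f''(0.2596) = 12.2603 > 0 → local minimum

Critical points: x = -sqrt(43)/6 - 5/6 ≈ -1.9262 (local maximum); x = -5/6 + sqrt(43)/6 ≈ 0.2596 (local minimum)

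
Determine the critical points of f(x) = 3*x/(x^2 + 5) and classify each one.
f'(x) = 3*(5 - x^2)/(x^4 + 10*x^2 + 25)

Solve f'(x) = 0:
  f'(x) = -3*(x^2 - 5)/(x^2 + 5)^2; the denominator is positive wherever f is defined, so f'(x) = 0 ⇔ 15 - 3*x^2 = 0.
  Factor: 15 - 3*x^2 = -3*(x^2 - 5); x^2 - 5 = 0 has no rational roots; quadratic formula: x = (0 ± √20)/2.
  ⇒ x = -sqrt(5) ≈ -2.2361, sqrt(5) ≈ 2.2361

f''(x) = 6*x*(x^2 - 15)/(x^2 + 5)^3
Second-derivative test at each critical point:
  f''(-2.2361) = 0.1342 > 0 → local minimum
  f''(2.2361) = -0.1342 < 0 → local maximum

Critical points: x = -sqrt(5) ≈ -2.2361 (local minimum); x = sqrt(5) ≈ 2.2361 (local maximum)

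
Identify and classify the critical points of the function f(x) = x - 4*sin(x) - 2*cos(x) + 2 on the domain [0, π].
f'(x) = 2*sin(x) - 4*cos(x) + 1

Solve f'(x) = 0 on [0, π]:
  f'(x) = 0 ⇔ 2*sin(x) - 4*cos(x) = -1. Write the left side as R·cos(x + φ) with R = √((-4)² + (-2)²) = 2*sqrt(5), cos φ = -2*sqrt(5)/5, sin φ = -sqrt(5)/5; then cos(x + φ) = -sqrt(5)/10. Solve for x and keep the solutions lying in [0, π].
  ⇒ x = atan((-1 + 2*sqrt(19))/(2 + sqrt(19))) ≈ 0.8816

f''(x) = 4*sin(x) + 2*cos(x)
Second-derivative test at each critical point:
  f''(0.8816) = 4.3589 > 0 → local minimum

Critical points: x = atan((-1 + 2*sqrt(19))/(2 + sqrt(19))) ≈ 0.8816 (local minimum)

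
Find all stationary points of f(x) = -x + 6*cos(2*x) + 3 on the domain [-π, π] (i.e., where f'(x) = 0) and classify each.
f'(x) = -12*sin(2*x) - 1

Solve f'(x) = 0 on [-π, π]:
  f'(x) = 0 ⇔ sin(2*x) = -1/12, i.e. 2*x = arcsin(-1/12) + 2nπ or 2*x = π − arcsin(-1/12) + 2nπ; keep the solutions lying in [-π, π].
  ⇒ x = -pi/2 + asin(1/12)/2 ≈ -1.5291, -asin(1/12)/2 ≈ -0.0417, asin(1/12)/2 + pi/2 ≈ 1.6125, pi - asin(1/12)/2 ≈ 3.0999

f''(x) = -24*cos(2*x)
Second-derivative test at each critical point:
  f''(-1.5291) = 23.9165 > 0 → local minimum
  f''(-0.0417) = -23.9165 < 0 → local maximum
  f''(1.6125) = 23.9165 > 0 → local minimum
  f''(3.0999) = -23.9165 < 0 → local maximum

Critical points: x = -pi/2 + asin(1/12)/2 ≈ -1.5291 (local minimum); x = -asin(1/12)/2 ≈ -0.0417 (local maximum); x = asin(1/12)/2 + pi/2 ≈ 1.6125 (local minimum); x = pi - asin(1/12)/2 ≈ 3.0999 (local maximum)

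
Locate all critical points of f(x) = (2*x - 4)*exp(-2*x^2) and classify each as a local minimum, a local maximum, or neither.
f'(x) = 2*(-4*x*(x - 2) + 1)*exp(-2*x^2)

Solve f'(x) = 0:
  f'(x) = (-8*x^2 + 16*x + 2)·exp(-2*x^2) and exp(-2*x^2) > 0 for every x, so f'(x) = 0 ⇔ -8*x^2 + 16*x + 2 = 0.
  Factor: -8*x^2 + 16*x + 2 = -2*(4*x^2 - 8*x - 1); 4*x^2 - 8*x - 1 = 0 has no rational roots; quadratic formula: x = (8 ± √80)/8.
  ⇒ x = 1 - sqrt(5)/2 ≈ -0.1180, 1 + sqrt(5)/2 ≈ 2.1180

f''(x) = 8*(4*x^2*(x - 2) - 3*x + 2)*exp(-2*x^2)
Second-derivative test at each critical point:
  f''(-0.1180) = 17.3970 > 0 → local minimum
  f''(2.1180) = -0.0023 < 0 → local maximum

Critical points: x = 1 - sqrt(5)/2 ≈ -0.1180 (local minimum); x = 1 + sqrt(5)/2 ≈ 2.1180 (local maximum)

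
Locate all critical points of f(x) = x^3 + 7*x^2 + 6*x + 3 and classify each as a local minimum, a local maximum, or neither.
f'(x) = 3*x^2 + 14*x + 6

Solve f'(x) = 0:
  3*x^2 + 14*x + 6 = 0 has no rational roots; quadratic formula: x = (-14 ± √124)/6.
  ⇒ x = -7/3 - sqrt(31)/3 ≈ -4.1893, -7/3 + sqrt(31)/3 ≈ -0.4774

f''(x) = 6*x + 14
Second-derivative test at each critical point:
  f''(-4.1893) = -11.1355 < 0 → local maximum
  f''(-0.4774) = 11.1355 > 0 → local minimum

Critical points: x = -7/3 - sqrt(31)/3 ≈ -4.1893 (local maximum); x = -7/3 + sqrt(31)/3 ≈ -0.4774 (local minimum)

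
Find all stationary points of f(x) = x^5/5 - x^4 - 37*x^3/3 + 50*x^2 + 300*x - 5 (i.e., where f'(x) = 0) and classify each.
f'(x) = x^4 - 4*x^3 - 37*x^2 + 100*x + 300

Solve f'(x) = 0:
  Factor: x^4 - 4*x^3 - 37*x^2 + 100*x + 300 = (x - 6)*(x - 5)*(x + 2)*(x + 5) = 0.
  ⇒ x = -5, -2, 5, 6

f''(x) = 4*x^3 - 12*x^2 - 74*x + 100
Second-derivative test at each critical point:
  f''(-5) = -330 < 0 → local maximum
  f''(-2) = 168 > 0 → local minimum
  f''(5) = -70 < 0 → local maximum
  f''(6) = 88 > 0 → local minimum

Critical points: x = -5 (local maximum); x = -2 (local minimum); x = 5 (local maximum); x = 6 (local minimum)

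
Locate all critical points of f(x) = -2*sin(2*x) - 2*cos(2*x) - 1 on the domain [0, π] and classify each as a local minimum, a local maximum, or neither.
f'(x) = -4*sqrt(2)*cos(2*x + pi/4)

Solve f'(x) = 0 on [0, π]:
  f'(x) = 0 ⇔ -2*cos(2*x) = -2*sin(2*x) ⇔ tan(2*x) = 1, i.e. 2*x = arctan(1) + nπ; keep the solutions lying in [0, π].
  ⇒ x = pi/8 ≈ 0.3927, 5*pi/8 ≈ 1.9635

f''(x) = 8*sqrt(2)*sin(2*x + pi/4)
Second-derivative test at each critical point:
  f''(0.3927) = 11.3137 > 0 → local minimum
  f''(1.9635) = -11.3137 < 0 → local maximum

Critical points: x = pi/8 ≈ 0.3927 (local minimum); x = 5*pi/8 ≈ 1.9635 (local maximum)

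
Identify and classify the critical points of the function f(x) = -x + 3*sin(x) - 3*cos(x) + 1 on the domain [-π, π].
f'(x) = 3*sqrt(2)*sin(x + pi/4) - 1

Solve f'(x) = 0 on [-π, π]:
  f'(x) = 0 ⇔ 3*sin(x) + 3*cos(x) = 1. Write the left side as R·cos(x + φ) with R = √(3² + (-3)²) = 3*sqrt(2), cos φ = sqrt(2)/2, sin φ = -sqrt(2)/2; then cos(x + φ) = sqrt(2)/6. Solve for x and keep the solutions lying in [-π, π].
  ⇒ x = atan((1 - sqrt(17))/(1 + sqrt(17))) ≈ -0.5475, atan((1 + sqrt(17))/(1 - sqrt(17))) + pi ≈ 2.1183

f''(x) = 3*sqrt(2)*cos(x + pi/4)
Second-derivative test at each critical point:
  f''(-0.5475) = 4.1231 > 0 → local minimum
  f''(2.1183) = -4.1231 < 0 → local maximum

Critical points: x = atan((1 - sqrt(17))/(1 + sqrt(17))) ≈ -0.5475 (local minimum); x = atan((1 + sqrt(17))/(1 - sqrt(17))) + pi ≈ 2.1183 (local maximum)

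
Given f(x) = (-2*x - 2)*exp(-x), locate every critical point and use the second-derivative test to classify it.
f'(x) = 2*x*exp(-x)

Solve f'(x) = 0:
  f'(x) = (2*x)·exp(-x) and exp(-x) > 0 for every x, so f'(x) = 0 ⇔ 2*x = 0.
  2*x = 0.
  ⇒ x = 0

f''(x) = 2*(1 - x)*exp(-x)
Second-derivative test at each critical point:
  f''(0) = 2 > 0 → local minimum

Critical points: x = 0 (local minimum)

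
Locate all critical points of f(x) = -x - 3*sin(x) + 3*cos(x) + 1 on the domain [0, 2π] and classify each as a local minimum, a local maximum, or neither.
f'(x) = -3*sqrt(2)*sin(x + pi/4) - 1

Solve f'(x) = 0 on [0, 2π]:
  f'(x) = 0 ⇔ -3*sin(x) - 3*cos(x) = 1. Write the left side as R·cos(x + φ) with R = √((-3)² + 3²) = 3*sqrt(2), cos φ = -sqrt(2)/2, sin φ = sqrt(2)/2; then cos(x + φ) = sqrt(2)/6. Solve for x and keep the solutions lying in [0, 2π].
  ⇒ x = atan((-1 + sqrt(17))/(-sqrt(17) - 1)) + pi ≈ 2.5941, atan((-sqrt(17) - 1)/(-1 + sqrt(17))) + 2*pi ≈ 5.2598

f''(x) = -3*sqrt(2)*cos(x + pi/4)
Second-derivative test at each critical point:
  f''(2.5941) = 4.1231 > 0 → local minimum
  f''(5.2598) = -4.1231 < 0 → local maximum

Critical points: x = atan((-1 + sqrt(17))/(-sqrt(17) - 1)) + pi ≈ 2.5941 (local minimum); x = atan((-sqrt(17) - 1)/(-1 + sqrt(17))) + 2*pi ≈ 5.2598 (local maximum)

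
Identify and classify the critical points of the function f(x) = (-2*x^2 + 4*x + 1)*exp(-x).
f'(x) = (2*x^2 - 8*x + 3)*exp(-x)

Solve f'(x) = 0:
  f'(x) = (2*x^2 - 8*x + 3)·exp(-x) and exp(-x) > 0 for every x, so f'(x) = 0 ⇔ 2*x^2 - 8*x + 3 = 0.
  2*x^2 - 8*x + 3 = 0 has no rational roots; quadratic formula: x = (8 ± √40)/4.
  ⇒ x = 2 - sqrt(10)/2 ≈ 0.4189, sqrt(10)/2 + 2 ≈ 3.5811

f''(x) = (-2*x^2 + 12*x - 11)*exp(-x)
Second-derivative test at each critical point:
  f''(0.4189) = -4.1603 < 0 → local maximum
  f''(3.5811) = 0.1761 > 0 → local minimum

Critical points: x = 2 - sqrt(10)/2 ≈ 0.4189 (local maximum); x = sqrt(10)/2 + 2 ≈ 3.5811 (local minimum)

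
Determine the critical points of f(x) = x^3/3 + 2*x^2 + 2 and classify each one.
f'(x) = x*(x + 4)

Solve f'(x) = 0:
  Factor: x^2 + 4*x = x*(x + 4) = 0.
  ⇒ x = -4, 0

f''(x) = 2*x + 4
Second-derivative test at each critical point:
  f''(-4) = -4 < 0 → local maximum
  f''(0) = 4 > 0 → local minimum

Critical points: x = -4 (local maximum); x = 0 (local minimum)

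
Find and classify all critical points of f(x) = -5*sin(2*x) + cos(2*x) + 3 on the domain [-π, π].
f'(x) = -2*sin(2*x) - 10*cos(2*x)

Solve f'(x) = 0 on [-π, π]:
  f'(x) = 0 ⇔ -5*cos(2*x) = sin(2*x) ⇔ tan(2*x) = -5, i.e. 2*x = arctan(-5) + nπ; keep the solutions lying in [-π, π].
  ⇒ x = -pi/2 - atan(5)/2 ≈ -2.2575, -atan(5)/2 ≈ -0.6867, -atan(5)/2 + pi/2 ≈ 0.8841, pi - atan(5)/2 ≈ 2.4549

f''(x) = 20*sin(2*x) - 4*cos(2*x)
Second-derivative test at each critical point:
  f''(-2.2575) = 20.3961 > 0 → local minimum
  f''(-0.6867) = -20.3961 < 0 → local maximum
  f''(0.8841) = 20.3961 > 0 → local minimum
  f''(2.4549) = -20.3961 < 0 → local maximum

Critical points: x = -pi/2 - atan(5)/2 ≈ -2.2575 (local minimum); x = -atan(5)/2 ≈ -0.6867 (local maximum); x = -atan(5)/2 + pi/2 ≈ 0.8841 (local minimum); x = pi - atan(5)/2 ≈ 2.4549 (local maximum)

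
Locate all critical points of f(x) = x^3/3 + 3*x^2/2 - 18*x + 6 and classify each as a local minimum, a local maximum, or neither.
f'(x) = x^2 + 3*x - 18

Solve f'(x) = 0:
  Factor: x^2 + 3*x - 18 = (x - 3)*(x + 6) = 0.
  ⇒ x = -6, 3

f''(x) = 2*x + 3
Second-derivative test at each critical point:
  f''(-6) = -9 < 0 → local maximum
  f''(3) = 9 > 0 → local minimum

Critical points: x = -6 (local maximum); x = 3 (local minimum)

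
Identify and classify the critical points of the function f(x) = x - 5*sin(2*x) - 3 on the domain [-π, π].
f'(x) = 1 - 10*cos(2*x)

Solve f'(x) = 0 on [-π, π]:
  f'(x) = 0 ⇔ cos(2*x) = 1/10, i.e. 2*x = ±arccos(1/10) + 2nπ; keep the solutions lying in [-π, π].
  ⇒ x = -pi + acos(1/10)/2 ≈ -2.4063, -acos(1/10)/2 ≈ -0.7353, acos(1/10)/2 ≈ 0.7353, pi - acos(1/10)/2 ≈ 2.4063

f''(x) = 20*sin(2*x)
Second-derivative test at each critical point:
  f''(-2.4063) = 19.8997 > 0 → local minimum
  f''(-0.7353) = -19.8997 < 0 → local maximum
  f''(0.7353) = 19.8997 > 0 → local minimum
  f''(2.4063) = -19.8997 < 0 → local maximum

Critical points: x = -pi + acos(1/10)/2 ≈ -2.4063 (local minimum); x = -acos(1/10)/2 ≈ -0.7353 (local maximum); x = acos(1/10)/2 ≈ 0.7353 (local minimum); x = pi - acos(1/10)/2 ≈ 2.4063 (local maximum)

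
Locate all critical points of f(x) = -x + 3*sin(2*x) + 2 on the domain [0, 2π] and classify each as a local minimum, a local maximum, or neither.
f'(x) = 6*cos(2*x) - 1

Solve f'(x) = 0 on [0, 2π]:
  f'(x) = 0 ⇔ cos(2*x) = 1/6, i.e. 2*x = ±arccos(1/6) + 2nπ; keep the solutions lying in [0, 2π].
  ⇒ x = acos(1/6)/2 ≈ 0.7017, pi - acos(1/6)/2 ≈ 2.4399, acos(1/6)/2 + pi ≈ 3.8433, -acos(1/6)/2 + 2*pi ≈ 5.5815

f''(x) = -12*sin(2*x)
Second-derivative test at each critical point:
  f''(0.7017) = -11.8322 < 0 → local maximum
  f''(2.4399) = 11.8322 > 0 → local minimum
  f''(3.8433) = -11.8322 < 0 → local maximum
  f''(5.5815) = 11.8322 > 0 → local minimum

Critical points: x = acos(1/6)/2 ≈ 0.7017 (local maximum); x = pi - acos(1/6)/2 ≈ 2.4399 (local minimum); x = acos(1/6)/2 + pi ≈ 3.8433 (local maximum); x = -acos(1/6)/2 + 2*pi ≈ 5.5815 (local minimum)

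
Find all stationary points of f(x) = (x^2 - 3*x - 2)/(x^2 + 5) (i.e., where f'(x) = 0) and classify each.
f'(x) = (3*x^2 + 14*x - 15)/(x^4 + 10*x^2 + 25)

Solve f'(x) = 0:
  f'(x) = (3*x^2 + 14*x - 15)/(x^2 + 5)^2; the denominator is positive wherever f is defined, so f'(x) = 0 ⇔ 3*x^2 + 14*x - 15 = 0.
  3*x^2 + 14*x - 15 = 0 has no rational roots; quadratic formula: x = (-14 ± √376)/6.
  ⇒ x = -sqrt(94)/3 - 7/3 ≈ -5.5651, -7/3 + sqrt(94)/3 ≈ 0.8985

f''(x) = 2*(-3*x^3 - 21*x^2 + 45*x + 35)/(x^6 + 15*x^4 + 75*x^2 + 125)
Second-derivative test at each critical point:
  f''(-5.5651) = -0.0150 < 0 → local maximum
  f''(0.8985) = 0.5750 > 0 → local minimum

Critical points: x = -sqrt(94)/3 - 7/3 ≈ -5.5651 (local maximum); x = -7/3 + sqrt(94)/3 ≈ 0.8985 (local minimum)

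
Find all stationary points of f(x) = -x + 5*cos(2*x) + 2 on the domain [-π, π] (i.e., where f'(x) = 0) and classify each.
f'(x) = -10*sin(2*x) - 1

Solve f'(x) = 0 on [-π, π]:
  f'(x) = 0 ⇔ sin(2*x) = -1/10, i.e. 2*x = arcsin(-1/10) + 2nπ or 2*x = π − arcsin(-1/10) + 2nπ; keep the solutions lying in [-π, π].
  ⇒ x = -pi/2 + asin(1/10)/2 ≈ -1.5207, -asin(1/10)/2 ≈ -0.0501, asin(1/10)/2 + pi/2 ≈ 1.6209, pi - asin(1/10)/2 ≈ 3.0915

f''(x) = -20*cos(2*x)
Second-derivative test at each critical point:
  f''(-1.5207) = 19.8997 > 0 → local minimum
  f''(-0.0501) = -19.8997 < 0 → local maximum
  f''(1.6209) = 19.8997 > 0 → local minimum
  f''(3.0915) = -19.8997 < 0 → local maximum

Critical points: x = -pi/2 + asin(1/10)/2 ≈ -1.5207 (local minimum); x = -asin(1/10)/2 ≈ -0.0501 (local maximum); x = asin(1/10)/2 + pi/2 ≈ 1.6209 (local minimum); x = pi - asin(1/10)/2 ≈ 3.0915 (local maximum)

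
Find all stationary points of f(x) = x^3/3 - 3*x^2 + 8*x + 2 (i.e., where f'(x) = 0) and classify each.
f'(x) = x^2 - 6*x + 8

Solve f'(x) = 0:
  Factor: x^2 - 6*x + 8 = (x - 4)*(x - 2) = 0.
  ⇒ x = 2, 4

f''(x) = 2*x - 6
Second-derivative test at each critical point:
  f''(2) = -2 < 0 → local maximum
  f''(4) = 2 > 0 → local minimum

Critical points: x = 2 (local maximum); x = 4 (local minimum)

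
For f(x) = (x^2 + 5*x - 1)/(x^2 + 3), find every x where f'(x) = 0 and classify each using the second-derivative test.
f'(x) = (-5*x^2 + 8*x + 15)/(x^4 + 6*x^2 + 9)

Solve f'(x) = 0:
  f'(x) = -(5*x^2 - 8*x - 15)/(x^2 + 3)^2; the denominator is positive wherever f is defined, so f'(x) = 0 ⇔ -5*x^2 + 8*x + 15 = 0.
  5*x^2 - 8*x - 15 = 0 has no rational roots; quadratic formula: x = (8 ± √364)/10.
  ⇒ x = 4/5 - sqrt(91)/5 ≈ -1.1079, 4/5 + sqrt(91)/5 ≈ 2.7079

f''(x) = 2*(5*x^3 - 12*x^2 - 45*x + 12)/(x^6 + 9*x^4 + 27*x^2 + 27)
Second-derivative test at each critical point:
  f''(-1.1079) = 1.0676 > 0 → local minimum
  f''(2.7079) = -0.1787 < 0 → local maximum

Critical points: x = 4/5 - sqrt(91)/5 ≈ -1.1079 (local minimum); x = 4/5 + sqrt(91)/5 ≈ 2.7079 (local maximum)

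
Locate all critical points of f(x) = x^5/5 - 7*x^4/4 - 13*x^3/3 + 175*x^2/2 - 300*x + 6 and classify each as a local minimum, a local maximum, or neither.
f'(x) = x^4 - 7*x^3 - 13*x^2 + 175*x - 300

Solve f'(x) = 0:
  Factor: x^4 - 7*x^3 - 13*x^2 + 175*x - 300 = (x - 5)*(x - 4)*(x - 3)*(x + 5) = 0.
  ⇒ x = -5, 3, 4, 5

f''(x) = 4*x^3 - 21*x^2 - 26*x + 175
Second-derivative test at each critical point:
  f''(-5) = -720 < 0 → local maximum
  f''(3) = 16 > 0 → local minimum
  f''(4) = -9 < 0 → local maximum
  f''(5) = 20 > 0 → local minimum

Critical points: x = -5 (local maximum); x = 3 (local minimum); x = 4 (local maximum); x = 5 (local minimum)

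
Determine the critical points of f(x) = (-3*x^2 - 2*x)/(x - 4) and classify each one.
f'(x) = (-3*x^2 + 24*x + 8)/(x^2 - 8*x + 16)

Solve f'(x) = 0:
  f'(x) = -(3*x^2 - 24*x - 8)/(x - 4)^2; the denominator is positive wherever f is defined, so f'(x) = 0 ⇔ -3*x^2 + 24*x + 8 = 0.
  3*x^2 - 24*x - 8 = 0 has no rational roots; quadratic formula: x = (24 ± √672)/6.
  ⇒ x = 4 - 2*sqrt(42)/3 ≈ -0.3205, 4 + 2*sqrt(42)/3 ≈ 8.3205

f''(x) = -112/(x^3 - 12*x^2 + 48*x - 64)
Second-derivative test at each critical point:
  f''(-0.3205) = 1.3887 > 0 → local minimum
  f''(8.3205) = -1.3887 < 0 → local maximum

Critical points: x = 4 - 2*sqrt(42)/3 ≈ -0.3205 (local minimum); x = 4 + 2*sqrt(42)/3 ≈ 8.3205 (local maximum)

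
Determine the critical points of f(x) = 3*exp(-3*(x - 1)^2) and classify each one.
f'(x) = 18*(1 - x)*exp(-3*(x - 1)^2)

Solve f'(x) = 0:
  f'(x) = (18 - 18*x)·exp(-3*(x - 1)^2) and exp(-3*(x - 1)^2) > 0 for every x, so f'(x) = 0 ⇔ 18 - 18*x = 0.
  Factor: 18 - 18*x = -18*(x - 1) = 0.
  ⇒ x = 1

f''(x) = 18*(6*(x - 1)^2 - 1)*exp(-3*(x - 1)^2)
Second-derivative test at each critical point:
  f''(1) = -18 < 0 → local maximum

Critical points: x = 1 (local maximum)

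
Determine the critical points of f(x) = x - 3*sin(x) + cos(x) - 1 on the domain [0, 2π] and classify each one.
f'(x) = -sin(x) - 3*cos(x) + 1

Solve f'(x) = 0 on [0, 2π]:
  f'(x) = 0 ⇔ -sin(x) - 3*cos(x) = -1. Write the left side as R·cos(x + φ) with R = √((-3)² + 1²) = sqrt(10), cos φ = -3*sqrt(10)/10, sin φ = sqrt(10)/10; then cos(x + φ) = -sqrt(10)/10. Solve for x and keep the solutions lying in [0, 2π].
  ⇒ x = pi/2 ≈ 1.5708, -atan(4/3) + 2*pi ≈ 5.3559

f''(x) = 3*sin(x) - cos(x)
Second-derivative test at each critical point:
  f''(1.5708) = 3 > 0 → local minimum
  f''(5.3559) = -3 < 0 → local maximum

Critical points: x = pi/2 ≈ 1.5708 (local minimum); x = -atan(4/3) + 2*pi ≈ 5.3559 (local maximum)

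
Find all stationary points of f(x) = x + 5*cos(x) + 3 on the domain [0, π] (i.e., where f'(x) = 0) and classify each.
f'(x) = 1 - 5*sin(x)

Solve f'(x) = 0 on [0, π]:
  f'(x) = 0 ⇔ sin(x) = 1/5, i.e. x = arcsin(1/5) + 2nπ or x = π − arcsin(1/5) + 2nπ; keep the solutions lying in [0, π].
  ⇒ x = asin(1/5) ≈ 0.2014, pi - asin(1/5) ≈ 2.9402

f''(x) = -5*cos(x)
Second-derivative test at each critical point:
  f''(0.2014) = -4.8990 < 0 → local maximum
  f''(2.9402) = 4.8990 > 0 → local minimum

Critical points: x = asin(1/5) ≈ 0.2014 (local maximum); x = pi - asin(1/5) ≈ 2.9402 (local minimum)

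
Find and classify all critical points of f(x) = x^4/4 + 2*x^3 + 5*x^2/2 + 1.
f'(x) = x*(x^2 + 6*x + 5)

Solve f'(x) = 0:
  Factor: x^3 + 6*x^2 + 5*x = x*(x + 1)*(x + 5) = 0.
  ⇒ x = -5, -1, 0

f''(x) = 3*x^2 + 12*x + 5
Second-derivative test at each critical point:
  f''(-5) = 20 > 0 → local minimum
  f''(-1) = -4 < 0 → local maximum
  f''(0) = 5 > 0 → local minimum

Critical points: x = -5 (local minimum); x = -1 (local maximum); x = 0 (local minimum)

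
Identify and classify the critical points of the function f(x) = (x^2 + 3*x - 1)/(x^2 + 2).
f'(x) = 3*(-x^2 + 2*x + 2)/(x^4 + 4*x^2 + 4)

Solve f'(x) = 0:
  f'(x) = -3*(x^2 - 2*x - 2)/(x^2 + 2)^2; the denominator is positive wherever f is defined, so f'(x) = 0 ⇔ -3*x^2 + 6*x + 6 = 0.
  Factor: -3*x^2 + 6*x + 6 = -3*(x^2 - 2*x - 2); x^2 - 2*x - 2 = 0 has no rational roots; quadratic formula: x = (2 ± √12)/2.
  ⇒ x = 1 - sqrt(3) ≈ -0.7321, 1 + sqrt(3) ≈ 2.7321

f''(x) = 6*(x^3 - 3*x^2 - 6*x + 2)/(x^6 + 6*x^4 + 12*x^2 + 8)
Second-derivative test at each critical point:
  f''(-0.7321) = 1.6160 > 0 → local minimum
  f''(2.7321) = -0.1160 < 0 → local maximum

Critical points: x = 1 - sqrt(3) ≈ -0.7321 (local minimum); x = 1 + sqrt(3) ≈ 2.7321 (local maximum)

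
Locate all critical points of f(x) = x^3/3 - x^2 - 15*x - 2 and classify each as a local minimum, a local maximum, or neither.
f'(x) = x^2 - 2*x - 15

Solve f'(x) = 0:
  Factor: x^2 - 2*x - 15 = (x - 5)*(x + 3) = 0.
  ⇒ x = -3, 5

f''(x) = 2*x - 2
Second-derivative test at each critical point:
  f''(-3) = -8 < 0 → local maximum
  f''(5) = 8 > 0 → local minimum

Critical points: x = -3 (local maximum); x = 5 (local minimum)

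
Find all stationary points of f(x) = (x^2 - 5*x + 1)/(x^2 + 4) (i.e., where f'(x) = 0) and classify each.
f'(x) = (5*x^2 + 6*x - 20)/(x^4 + 8*x^2 + 16)

Solve f'(x) = 0:
  f'(x) = (5*x^2 + 6*x - 20)/(x^2 + 4)^2; the denominator is positive wherever f is defined, so f'(x) = 0 ⇔ 5*x^2 + 6*x - 20 = 0.
  5*x^2 + 6*x - 20 = 0 has no rational roots; quadratic formula: x = (-6 ± √436)/10.
  ⇒ x = -sqrt(109)/5 - 3/5 ≈ -2.6881, -3/5 + sqrt(109)/5 ≈ 1.4881

f''(x) = 2*(-5*x^3 - 9*x^2 + 60*x + 12)/(x^6 + 12*x^4 + 48*x^2 + 64)
Second-derivative test at each critical point:
  f''(-2.6881) = -0.1657 < 0 → local maximum
  f''(1.4881) = 0.5407 > 0 → local minimum

Critical points: x = -sqrt(109)/5 - 3/5 ≈ -2.6881 (local maximum); x = -3/5 + sqrt(109)/5 ≈ 1.4881 (local minimum)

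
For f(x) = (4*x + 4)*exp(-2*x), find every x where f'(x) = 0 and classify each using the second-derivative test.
f'(x) = 4*(-2*x - 1)*exp(-2*x)

Solve f'(x) = 0:
  f'(x) = (-8*x - 4)·exp(-2*x) and exp(-2*x) > 0 for every x, so f'(x) = 0 ⇔ -8*x - 4 = 0.
  Factor: -8*x - 4 = -4*(2*x + 1) = 0.
  ⇒ x = -1/2

f''(x) = 16*x*exp(-2*x)
Second-derivative test at each critical point:
  f''(-1/2) = -21.7463 < 0 → local maximum

Critical points: x = -1/2 (local maximum)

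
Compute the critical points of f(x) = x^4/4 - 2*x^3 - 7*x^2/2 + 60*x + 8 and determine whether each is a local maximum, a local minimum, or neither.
f'(x) = x^3 - 6*x^2 - 7*x + 60

Solve f'(x) = 0:
  Factor: x^3 - 6*x^2 - 7*x + 60 = (x - 5)*(x - 4)*(x + 3) = 0.
  ⇒ x = -3, 4, 5

f''(x) = 3*x^2 - 12*x - 7
Second-derivative test at each critical point:
  f''(-3) = 56 > 0 → local minimum
  f''(4) = -7 < 0 → local maximum
  f''(5) = 8 > 0 → local minimum

Critical points: x = -3 (local minimum); x = 4 (local maximum); x = 5 (local minimum)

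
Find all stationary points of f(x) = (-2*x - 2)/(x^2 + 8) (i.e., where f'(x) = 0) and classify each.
f'(x) = 2*(-x^2 + 2*x*(x + 1) - 8)/(x^2 + 8)^2

Solve f'(x) = 0:
  f'(x) = 2*(x - 2)*(x + 4)/(x^2 + 8)^2; the denominator is positive wherever f is defined, so f'(x) = 0 ⇔ 2*x^2 + 4*x - 16 = 0.
  Factor: 2*x^2 + 4*x - 16 = 2*(x - 2)*(x + 4) = 0.
  ⇒ x = -4, 2

f''(x) = 4*(-4*x^2*(x + 1) + (3*x + 1)*(x^2 + 8))/(x^2 + 8)^3
Second-derivative test at each critical point:
  f''(-4) = -1/48 < 0 → local maximum
  f''(2) = 1/12 > 0 → local minimum

Critical points: x = -4 (local maximum); x = 2 (local minimum)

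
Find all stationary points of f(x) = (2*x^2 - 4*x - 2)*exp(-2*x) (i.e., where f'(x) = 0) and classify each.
f'(x) = 4*x*(3 - x)*exp(-2*x)

Solve f'(x) = 0:
  f'(x) = (-4*x^2 + 12*x)·exp(-2*x) and exp(-2*x) > 0 for every x, so f'(x) = 0 ⇔ -4*x^2 + 12*x = 0.
  Factor: -4*x^2 + 12*x = -4*x*(x - 3) = 0.
  ⇒ x = 0, 3

f''(x) = 4*(2*x^2 - 8*x + 3)*exp(-2*x)
Second-derivative test at each critical point:
  f''(0) = 12 > 0 → local minimum
  f''(3) = -0.0297 < 0 → local maximum

Critical points: x = 0 (local minimum); x = 3 (local maximum)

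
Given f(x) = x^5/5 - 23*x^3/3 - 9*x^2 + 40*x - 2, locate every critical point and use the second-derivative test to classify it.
f'(x) = x^4 - 23*x^2 - 18*x + 40

Solve f'(x) = 0:
  Factor: x^4 - 23*x^2 - 18*x + 40 = (x - 5)*(x - 1)*(x + 2)*(x + 4) = 0.
  ⇒ x = -4, -2, 1, 5

f''(x) = 4*x^3 - 46*x - 18
Second-derivative test at each critical point:
  f''(-4) = -90 < 0 → local maximum
  f''(-2) = 42 > 0 → local minimum
  f''(1) = -60 < 0 → local maximum
  f''(5) = 252 > 0 → local minimum

Critical points: x = -4 (local maximum); x = -2 (local minimum); x = 1 (local maximum); x = 5 (local minimum)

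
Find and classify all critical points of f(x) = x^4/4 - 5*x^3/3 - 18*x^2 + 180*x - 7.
f'(x) = x^3 - 5*x^2 - 36*x + 180

Solve f'(x) = 0:
  Factor: x^3 - 5*x^2 - 36*x + 180 = (x - 6)*(x - 5)*(x + 6) = 0.
  ⇒ x = -6, 5, 6

f''(x) = 3*x^2 - 10*x - 36
Second-derivative test at each critical point:
  f''(-6) = 132 > 0 → local minimum
  f''(5) = -11 < 0 → local maximum
  f''(6) = 12 > 0 → local minimum

Critical points: x = -6 (local minimum); x = 5 (local maximum); x = 6 (local minimum)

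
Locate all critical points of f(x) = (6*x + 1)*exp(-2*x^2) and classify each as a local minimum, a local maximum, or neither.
f'(x) = 2*(-2*x*(6*x + 1) + 3)*exp(-2*x^2)

Solve f'(x) = 0:
  f'(x) = (-24*x^2 - 4*x + 6)·exp(-2*x^2) and exp(-2*x^2) > 0 for every x, so f'(x) = 0 ⇔ -24*x^2 - 4*x + 6 = 0.
  Factor: -24*x^2 - 4*x + 6 = -2*(12*x^2 + 2*x - 3); 12*x^2 + 2*x - 3 = 0 has no rational roots; quadratic formula: x = (-2 ± √148)/24.
  ⇒ x = -sqrt(37)/12 - 1/12 ≈ -0.5902, -1/12 + sqrt(37)/12 ≈ 0.4236

f''(x) = 4*(4*x^2*(6*x + 1) - 18*x - 1)*exp(-2*x^2)
Second-derivative test at each critical point:
  f''(-0.5902) = 12.1219 > 0 → local minimum
  f''(0.4236) = -16.9954 < 0 → local maximum

Critical points: x = -sqrt(37)/12 - 1/12 ≈ -0.5902 (local minimum); x = -1/12 + sqrt(37)/12 ≈ 0.4236 (local maximum)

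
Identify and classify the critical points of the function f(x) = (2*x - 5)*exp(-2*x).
f'(x) = 4*(3 - x)*exp(-2*x)

Solve f'(x) = 0:
  f'(x) = (12 - 4*x)·exp(-2*x) and exp(-2*x) > 0 for every x, so f'(x) = 0 ⇔ 12 - 4*x = 0.
  Factor: 12 - 4*x = -4*(x - 3) = 0.
  ⇒ x = 3

f''(x) = 4*(2*x - 7)*exp(-2*x)
Second-derivative test at each critical point:
  f''(3) = -0.0099 < 0 → local maximum

Critical points: x = 3 (local maximum)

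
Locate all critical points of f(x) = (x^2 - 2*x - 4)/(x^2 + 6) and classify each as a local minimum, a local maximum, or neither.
f'(x) = 2*(x^2 + 10*x - 6)/(x^4 + 12*x^2 + 36)

Solve f'(x) = 0:
  f'(x) = 2*(x^2 + 10*x - 6)/(x^2 + 6)^2; the denominator is positive wherever f is defined, so f'(x) = 0 ⇔ 2*x^2 + 20*x - 12 = 0.
  Factor: 2*x^2 + 20*x - 12 = 2*(x^2 + 10*x - 6); x^2 + 10*x - 6 = 0 has no rational roots; quadratic formula: x = (-10 ± √124)/2.
  ⇒ x = -sqrt(31) - 5 ≈ -10.5678, -5 + sqrt(31) ≈ 0.5678

f''(x) = 4*(-x^3 - 15*x^2 + 18*x + 30)/(x^6 + 18*x^4 + 108*x^2 + 216)
Second-derivative test at each critical point:
  f''(-10.5678) = -0.0016 < 0 → local maximum
  f''(0.5678) = 0.5572 > 0 → local minimum

Critical points: x = -sqrt(31) - 5 ≈ -10.5678 (local maximum); x = -5 + sqrt(31) ≈ 0.5678 (local minimum)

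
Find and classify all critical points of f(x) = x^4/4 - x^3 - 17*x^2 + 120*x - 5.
f'(x) = x^3 - 3*x^2 - 34*x + 120

Solve f'(x) = 0:
  Factor: x^3 - 3*x^2 - 34*x + 120 = (x - 5)*(x - 4)*(x + 6) = 0.
  ⇒ x = -6, 4, 5

f''(x) = 3*x^2 - 6*x - 34
Second-derivative test at each critical point:
  f''(-6) = 110 > 0 → local minimum
  f''(4) = -10 < 0 → local maximum
  f''(5) = 11 > 0 → local minimum

Critical points: x = -6 (local minimum); x = 4 (local maximum); x = 5 (local minimum)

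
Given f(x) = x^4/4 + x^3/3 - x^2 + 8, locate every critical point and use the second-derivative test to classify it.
f'(x) = x*(x^2 + x - 2)

Solve f'(x) = 0:
  Factor: x^3 + x^2 - 2*x = x*(x - 1)*(x + 2) = 0.
  ⇒ x = -2, 0, 1

f''(x) = 3*x^2 + 2*x - 2
Second-derivative test at each critical point:
  f''(-2) = 6 > 0 → local minimum
  f''(0) = -2 < 0 → local maximum
  f''(1) = 3 > 0 → local minimum

Critical points: x = -2 (local minimum); x = 0 (local maximum); x = 1 (local minimum)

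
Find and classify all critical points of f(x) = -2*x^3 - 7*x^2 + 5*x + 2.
f'(x) = -6*x^2 - 14*x + 5

Solve f'(x) = 0:
  6*x^2 + 14*x - 5 = 0 has no rational roots; quadratic formula: x = (-14 ± √316)/12.
  ⇒ x = -sqrt(79)/6 - 7/6 ≈ -2.6480, -7/6 + sqrt(79)/6 ≈ 0.3147

f''(x) = -12*x - 14
Second-derivative test at each critical point:
  f''(-2.6480) = 17.7764 > 0 → local minimum
  f''(0.3147) = -17.7764 < 0 → local maximum

Critical points: x = -sqrt(79)/6 - 7/6 ≈ -2.6480 (local minimum); x = -7/6 + sqrt(79)/6 ≈ 0.3147 (local maximum)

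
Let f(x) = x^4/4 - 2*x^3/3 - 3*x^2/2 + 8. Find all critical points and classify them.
f'(x) = x*(x^2 - 2*x - 3)

Solve f'(x) = 0:
  Factor: x^3 - 2*x^2 - 3*x = x*(x - 3)*(x + 1) = 0.
  ⇒ x = -1, 0, 3

f''(x) = 3*x^2 - 4*x - 3
Second-derivative test at each critical point:
  f''(-1) = 4 > 0 → local minimum
  f''(0) = -3 < 0 → local maximum
  f''(3) = 12 > 0 → local minimum

Critical points: x = -1 (local minimum); x = 0 (local maximum); x = 3 (local minimum)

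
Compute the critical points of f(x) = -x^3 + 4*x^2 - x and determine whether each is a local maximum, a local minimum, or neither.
f'(x) = -3*x^2 + 8*x - 1

Solve f'(x) = 0:
  3*x^2 - 8*x + 1 = 0 has no rational roots; quadratic formula: x = (8 ± √52)/6.
  ⇒ x = 4/3 - sqrt(13)/3 ≈ 0.1315, sqrt(13)/3 + 4/3 ≈ 2.5352

f''(x) = 8 - 6*x
Second-derivative test at each critical point:
  f''(0.1315) = 7.2111 > 0 → local minimum
  f''(2.5352) = -7.2111 < 0 → local maximum

Critical points: x = 4/3 - sqrt(13)/3 ≈ 0.1315 (local minimum); x = sqrt(13)/3 + 4/3 ≈ 2.5352 (local maximum)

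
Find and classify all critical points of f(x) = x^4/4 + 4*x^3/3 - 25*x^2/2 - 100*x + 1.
f'(x) = x^3 + 4*x^2 - 25*x - 100

Solve f'(x) = 0:
  Factor: x^3 + 4*x^2 - 25*x - 100 = (x - 5)*(x + 4)*(x + 5) = 0.
  ⇒ x = -5, -4, 5

f''(x) = 3*x^2 + 8*x - 25
Second-derivative test at each critical point:
  f''(-5) = 10 > 0 → local minimum
  f''(-4) = -9 < 0 → local maximum
  f''(5) = 90 > 0 → local minimum

Critical points: x = -5 (local minimum); x = -4 (local maximum); x = 5 (local minimum)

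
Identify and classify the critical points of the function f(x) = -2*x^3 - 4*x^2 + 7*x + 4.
f'(x) = -6*x^2 - 8*x + 7

Solve f'(x) = 0:
  6*x^2 + 8*x - 7 = 0 has no rational roots; quadratic formula: x = (-8 ± √232)/12.
  ⇒ x = -sqrt(58)/6 - 2/3 ≈ -1.9360, -2/3 + sqrt(58)/6 ≈ 0.6026

f''(x) = -12*x - 8
Second-derivative test at each critical point:
  f''(-1.9360) = 15.2315 > 0 → local minimum
  f''(0.6026) = -15.2315 < 0 → local maximum

Critical points: x = -sqrt(58)/6 - 2/3 ≈ -1.9360 (local minimum); x = -2/3 + sqrt(58)/6 ≈ 0.6026 (local maximum)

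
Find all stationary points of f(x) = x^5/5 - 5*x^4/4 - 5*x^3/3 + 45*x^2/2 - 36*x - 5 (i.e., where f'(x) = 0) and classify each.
f'(x) = x^4 - 5*x^3 - 5*x^2 + 45*x - 36

Solve f'(x) = 0:
  Factor: x^4 - 5*x^3 - 5*x^2 + 45*x - 36 = (x - 4)*(x - 3)*(x - 1)*(x + 3) = 0.
  ⇒ x = -3, 1, 3, 4

f''(x) = 4*x^3 - 15*x^2 - 10*x + 45
Second-derivative test at each critical point:
  f''(-3) = -168 < 0 → local maximum
  f''(1) = 24 > 0 → local minimum
  f''(3) = -12 < 0 → local maximum
  f''(4) = 21 > 0 → local minimum

Critical points: x = -3 (local maximum); x = 1 (local minimum); x = 3 (local maximum); x = 4 (local minimum)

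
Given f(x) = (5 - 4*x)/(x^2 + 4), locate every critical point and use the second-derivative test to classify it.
f'(x) = 2*(2*x^2 - 5*x - 8)/(x^4 + 8*x^2 + 16)

Solve f'(x) = 0:
  f'(x) = 2*(2*x^2 - 5*x - 8)/(x^2 + 4)^2; the denominator is positive wherever f is defined, so f'(x) = 0 ⇔ 4*x^2 - 10*x - 16 = 0.
  Factor: 4*x^2 - 10*x - 16 = 2*(2*x^2 - 5*x - 8); 2*x^2 - 5*x - 8 = 0 has no rational roots; quadratic formula: x = (5 ± √89)/4.
  ⇒ x = 5/4 - sqrt(89)/4 ≈ -1.1085, 5/4 + sqrt(89)/4 ≈ 3.6085

f''(x) = 2*(4*x^2*(5 - 4*x) + (12*x - 5)*(x^2 + 4))/(x^2 + 4)^3
Second-derivative test at each critical point:
  f''(-1.1085) = -0.6901 < 0 → local maximum
  f''(3.6085) = 0.0651 > 0 → local minimum

Critical points: x = 5/4 - sqrt(89)/4 ≈ -1.1085 (local maximum); x = 5/4 + sqrt(89)/4 ≈ 3.6085 (local minimum)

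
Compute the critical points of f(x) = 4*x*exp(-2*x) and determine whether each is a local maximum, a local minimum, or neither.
f'(x) = 4*(1 - 2*x)*exp(-2*x)

Solve f'(x) = 0:
  f'(x) = (4 - 8*x)·exp(-2*x) and exp(-2*x) > 0 for every x, so f'(x) = 0 ⇔ 4 - 8*x = 0.
  Factor: 4 - 8*x = -4*(2*x - 1) = 0.
  ⇒ x = 1/2

f''(x) = 16*(x - 1)*exp(-2*x)
Second-derivative test at each critical point:
  f''(1/2) = -2.9430 < 0 → local maximum

Critical points: x = 1/2 (local maximum)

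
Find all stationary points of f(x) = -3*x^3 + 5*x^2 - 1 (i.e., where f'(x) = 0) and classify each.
f'(x) = x*(10 - 9*x)

Solve f'(x) = 0:
  Factor: -9*x^2 + 10*x = -x*(9*x - 10) = 0.
  ⇒ x = 0, 10/9

f''(x) = 10 - 18*x
Second-derivative test at each critical point:
  f''(0) = 10 > 0 → local minimum
  f''(10/9) = -10 < 0 → local maximum

Critical points: x = 0 (local minimum); x = 10/9 (local maximum)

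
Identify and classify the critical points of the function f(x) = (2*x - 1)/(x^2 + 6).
f'(x) = 2*(-x^2 + x + 6)/(x^4 + 12*x^2 + 36)

Solve f'(x) = 0:
  f'(x) = -2*(x - 3)*(x + 2)/(x^2 + 6)^2; the denominator is positive wherever f is defined, so f'(x) = 0 ⇔ -2*x^2 + 2*x + 12 = 0.
  Factor: -2*x^2 + 2*x + 12 = -2*(x - 3)*(x + 2) = 0.
  ⇒ x = -2, 3

f''(x) = 2*(4*x^2*(2*x - 1) + (1 - 6*x)*(x^2 + 6))/(x^2 + 6)^3
Second-derivative test at each critical point:
  f''(-2) = 1/10 > 0 → local minimum
  f''(3) = -2/45 < 0 → local maximum

Critical points: x = -2 (local minimum); x = 3 (local maximum)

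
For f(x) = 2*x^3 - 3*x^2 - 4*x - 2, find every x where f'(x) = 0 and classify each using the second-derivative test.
f'(x) = 6*x^2 - 6*x - 4

Solve f'(x) = 0:
  Factor: 6*x^2 - 6*x - 4 = 2*(3*x^2 - 3*x - 2); 3*x^2 - 3*x - 2 = 0 has no rational roots; quadratic formula: x = (3 ± √33)/6.
  ⇒ x = 1/2 - sqrt(33)/6 ≈ -0.4574, 1/2 + sqrt(33)/6 ≈ 1.4574

f''(x) = 12*x - 6
Second-derivative test at each critical point:
  f''(-0.4574) = -11.4891 < 0 → local maximum
  f''(1.4574) = 11.4891 > 0 → local minimum

Critical points: x = 1/2 - sqrt(33)/6 ≈ -0.4574 (local maximum); x = 1/2 + sqrt(33)/6 ≈ 1.4574 (local minimum)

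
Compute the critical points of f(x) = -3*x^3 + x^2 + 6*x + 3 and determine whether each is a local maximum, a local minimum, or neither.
f'(x) = -9*x^2 + 2*x + 6

Solve f'(x) = 0:
  9*x^2 - 2*x - 6 = 0 has no rational roots; quadratic formula: x = (2 ± √220)/18.
  ⇒ x = 1/9 - sqrt(55)/9 ≈ -0.7129, 1/9 + sqrt(55)/9 ≈ 0.9351

f''(x) = 2 - 18*x
Second-derivative test at each critical point:
  f''(-0.7129) = 14.8324 > 0 → local minimum
  f''(0.9351) = -14.8324 < 0 → local maximum

Critical points: x = 1/9 - sqrt(55)/9 ≈ -0.7129 (local minimum); x = 1/9 + sqrt(55)/9 ≈ 0.9351 (local maximum)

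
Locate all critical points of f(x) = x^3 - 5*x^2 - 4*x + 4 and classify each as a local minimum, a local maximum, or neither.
f'(x) = 3*x^2 - 10*x - 4

Solve f'(x) = 0:
  3*x^2 - 10*x - 4 = 0 has no rational roots; quadratic formula: x = (10 ± √148)/6.
  ⇒ x = 5/3 - sqrt(37)/3 ≈ -0.3609, 5/3 + sqrt(37)/3 ≈ 3.6943

f''(x) = 6*x - 10
Second-derivative test at each critical point:
  f''(-0.3609) = -12.1655 < 0 → local maximum
  f''(3.6943) = 12.1655 > 0 → local minimum

Critical points: x = 5/3 - sqrt(37)/3 ≈ -0.3609 (local maximum); x = 5/3 + sqrt(37)/3 ≈ 3.6943 (local minimum)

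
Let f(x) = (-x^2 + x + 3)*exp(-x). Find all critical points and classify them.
f'(x) = (x^2 - 3*x - 2)*exp(-x)

Solve f'(x) = 0:
  f'(x) = (x^2 - 3*x - 2)·exp(-x) and exp(-x) > 0 for every x, so f'(x) = 0 ⇔ x^2 - 3*x - 2 = 0.
  x^2 - 3*x - 2 = 0 has no rational roots; quadratic formula: x = (3 ± √17)/2.
  ⇒ x = 3/2 - sqrt(17)/2 ≈ -0.5616, 3/2 + sqrt(17)/2 ≈ 3.5616

f''(x) = (-x^2 + 5*x - 1)*exp(-x)
Second-derivative test at each critical point:
  f''(-0.5616) = -7.2294 < 0 → local maximum
  f''(3.5616) = 0.1171 > 0 → local minimum

Critical points: x = 3/2 - sqrt(17)/2 ≈ -0.5616 (local maximum); x = 3/2 + sqrt(17)/2 ≈ 3.5616 (local minimum)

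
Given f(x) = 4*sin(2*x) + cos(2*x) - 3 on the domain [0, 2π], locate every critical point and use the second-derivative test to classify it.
f'(x) = -2*sin(2*x) + 8*cos(2*x)

Solve f'(x) = 0 on [0, 2π]:
  f'(x) = 0 ⇔ 4*cos(2*x) = sin(2*x) ⇔ tan(2*x) = 4, i.e. 2*x = arctan(4) + nπ; keep the solutions lying in [0, 2π].
  ⇒ x = atan(4)/2 ≈ 0.6629, atan(4)/2 + pi/2 ≈ 2.2337, atan(4)/2 + pi ≈ 3.8045, atan(4)/2 + 3*pi/2 ≈ 5.3753

f''(x) = -16*sin(2*x) - 4*cos(2*x)
Second-derivative test at each critical point:
  f''(0.6629) = -16.4924 < 0 → local maximum
  f''(2.2337) = 16.4924 > 0 → local minimum
  f''(3.8045) = -16.4924 < 0 → local maximum
  f''(5.3753) = 16.4924 > 0 → local minimum

Critical points: x = atan(4)/2 ≈ 0.6629 (local maximum); x = atan(4)/2 + pi/2 ≈ 2.2337 (local minimum); x = atan(4)/2 + pi ≈ 3.8045 (local maximum); x = atan(4)/2 + 3*pi/2 ≈ 5.3753 (local minimum)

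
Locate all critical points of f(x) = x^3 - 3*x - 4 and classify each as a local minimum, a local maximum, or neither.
f'(x) = 3*x^2 - 3

Solve f'(x) = 0:
  Factor: 3*x^2 - 3 = 3*(x - 1)*(x + 1) = 0.
  ⇒ x = -1, 1

f''(x) = 6*x
Second-derivative test at each critical point:
  f''(-1) = -6 < 0 → local maximum
  f''(1) = 6 > 0 → local minimum

Critical points: x = -1 (local maximum); x = 1 (local minimum)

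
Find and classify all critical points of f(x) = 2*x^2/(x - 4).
f'(x) = 2*x*(x - 8)/(x^2 - 8*x + 16)

Solve f'(x) = 0:
  f'(x) = 2*x*(x - 8)/(x - 4)^2; the denominator is positive wherever f is defined, so f'(x) = 0 ⇔ 2*x^2 - 16*x = 0.
  Factor: 2*x^2 - 16*x = 2*x*(x - 8) = 0.
  ⇒ x = 0, 8

f''(x) = 64/(x^3 - 12*x^2 + 48*x - 64)
Second-derivative test at each critical point:
  f''(0) = -1 < 0 → local maximum
  f''(8) = 1 > 0 → local minimum

Critical points: x = 0 (local maximum); x = 8 (local minimum)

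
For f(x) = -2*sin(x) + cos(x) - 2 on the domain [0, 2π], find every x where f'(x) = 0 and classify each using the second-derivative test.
f'(x) = -sin(x) - 2*cos(x)

Solve f'(x) = 0 on [0, 2π]:
  f'(x) = 0 ⇔ -2*cos(x) = sin(x) ⇔ tan(x) = -2, i.e. x = arctan(-2) + nπ; keep the solutions lying in [0, 2π].
  ⇒ x = pi - atan(2) ≈ 2.0344, -atan(2) + 2*pi ≈ 5.1760

f''(x) = 2*sin(x) - cos(x)
Second-derivative test at each critical point:
  f''(2.0344) = 2.2361 > 0 → local minimum
  f''(5.1760) = -2.2361 < 0 → local maximum

Critical points: x = pi - atan(2) ≈ 2.0344 (local minimum); x = -atan(2) + 2*pi ≈ 5.1760 (local maximum)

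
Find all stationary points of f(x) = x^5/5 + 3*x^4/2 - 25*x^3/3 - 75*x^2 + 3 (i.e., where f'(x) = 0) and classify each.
f'(x) = x*(x^3 + 6*x^2 - 25*x - 150)

Solve f'(x) = 0:
  Factor: x^4 + 6*x^3 - 25*x^2 - 150*x = x*(x - 5)*(x + 5)*(x + 6) = 0.
  ⇒ x = -6, -5, 0, 5

f''(x) = 4*x^3 + 18*x^2 - 50*x - 150
Second-derivative test at each critical point:
  f''(-6) = -66 < 0 → local maximum
  f''(-5) = 50 > 0 → local minimum
  f''(0) = -150 < 0 → local maximum
  f''(5) = 550 > 0 → local minimum

Critical points: x = -6 (local maximum); x = -5 (local minimum); x = 0 (local maximum); x = 5 (local minimum)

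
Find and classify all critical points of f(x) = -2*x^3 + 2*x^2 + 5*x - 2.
f'(x) = -6*x^2 + 4*x + 5

Solve f'(x) = 0:
  6*x^2 - 4*x - 5 = 0 has no rational roots; quadratic formula: x = (4 ± √136)/12.
  ⇒ x = 1/3 - sqrt(34)/6 ≈ -0.6385, 1/3 + sqrt(34)/6 ≈ 1.3052

f''(x) = 4 - 12*x
Second-derivative test at each critical point:
  f''(-0.6385) = 11.6619 > 0 → local minimum
  f''(1.3052) = -11.6619 < 0 → local maximum

Critical points: x = 1/3 - sqrt(34)/6 ≈ -0.6385 (local minimum); x = 1/3 + sqrt(34)/6 ≈ 1.3052 (local maximum)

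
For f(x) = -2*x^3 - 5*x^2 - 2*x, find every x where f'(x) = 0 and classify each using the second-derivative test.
f'(x) = -6*x^2 - 10*x - 2

Solve f'(x) = 0:
  Factor: -6*x^2 - 10*x - 2 = -2*(3*x^2 + 5*x + 1); 3*x^2 + 5*x + 1 = 0 has no rational roots; quadratic formula: x = (-5 ± √13)/6.
  ⇒ x = -5/6 - sqrt(13)/6 ≈ -1.4343, -5/6 + sqrt(13)/6 ≈ -0.2324

f''(x) = -12*x - 10
Second-derivative test at each critical point:
  f''(-1.4343) = 7.2111 > 0 → local minimum
  f''(-0.2324) = -7.2111 < 0 → local maximum

Critical points: x = -5/6 - sqrt(13)/6 ≈ -1.4343 (local minimum); x = -5/6 + sqrt(13)/6 ≈ -0.2324 (local maximum)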